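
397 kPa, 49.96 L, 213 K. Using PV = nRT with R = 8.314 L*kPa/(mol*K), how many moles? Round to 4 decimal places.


PV = nRT, solve for n = PV / (RT).
PV = 397 * 49.96 = 19834.12
RT = 8.314 * 213 = 1770.882
n = 19834.12 / 1770.882
n = 11.20013643 mol, rounded to 4 dp:

11.2001 mol


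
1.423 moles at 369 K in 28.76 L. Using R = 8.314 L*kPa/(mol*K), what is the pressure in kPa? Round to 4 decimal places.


PV = nRT, solve for P = nRT / V.
nRT = 1.423 * 8.314 * 369 = 4365.5733
P = 4365.5733 / 28.76
P = 151.79323018 kPa, rounded to 4 dp:

151.7932 kPa


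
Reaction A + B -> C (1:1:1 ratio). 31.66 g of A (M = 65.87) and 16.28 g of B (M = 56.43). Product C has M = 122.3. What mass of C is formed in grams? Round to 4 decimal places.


Find moles of each reactant; the smaller value is the limiting reagent in a 1:1:1 reaction, so moles_C equals moles of the limiter.
n_A = mass_A / M_A = 31.66 / 65.87 = 0.480644 mol
n_B = mass_B / M_B = 16.28 / 56.43 = 0.288499 mol
Limiting reagent: B (smaller), n_limiting = 0.288499 mol
mass_C = n_limiting * M_C = 0.288499 * 122.3
mass_C = 35.2834277 g, rounded to 4 dp:

35.2834 g


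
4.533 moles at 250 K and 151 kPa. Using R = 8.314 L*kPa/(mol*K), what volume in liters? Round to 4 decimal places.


PV = nRT, solve for V = nRT / P.
nRT = 4.533 * 8.314 * 250 = 9421.8405
V = 9421.8405 / 151
V = 62.3962947 L, rounded to 4 dp:

62.3963 L


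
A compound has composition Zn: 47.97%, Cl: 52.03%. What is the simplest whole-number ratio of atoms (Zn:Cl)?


Assume 100 g of compound, divide each mass% by atomic mass to get moles, then normalize by the smallest to get a raw atom ratio.
Moles per 100 g: Zn: 47.97/65.38 = 0.7337, Cl: 52.03/35.453 = 1.4676
Raw ratio (divide by min = 0.7337): Zn: 1.0, Cl: 2.0
Multiply by 1 to clear fractions: Zn: 1.0 ~= 1, Cl: 2.0 ~= 2
Reduce by GCD to get the simplest whole-number ratio:

1:2


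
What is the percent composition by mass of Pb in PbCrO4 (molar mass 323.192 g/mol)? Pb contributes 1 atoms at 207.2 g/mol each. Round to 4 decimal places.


pct = 100 * (n_elem * M_elem) / M_total
mass_contribution = 1 * 207.2 = 207.2 g/mol
pct = 100 * 207.2 / 323.192
pct = 64.11049778 %, rounded to 4 dp:

64.1105 %


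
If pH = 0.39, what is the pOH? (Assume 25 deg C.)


At 25 deg C, pH + pOH = 14.
pOH = 14 - pH = 14 - 0.39
pOH = 13.61:

13.61


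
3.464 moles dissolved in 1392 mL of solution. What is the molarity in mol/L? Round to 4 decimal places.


Convert volume to liters: V_L = V_mL / 1000.
V_L = 1392 / 1000 = 1.392 L
M = n / V_L = 3.464 / 1.392
M = 2.48850575 mol/L, rounded to 4 dp:

2.4885 mol/L


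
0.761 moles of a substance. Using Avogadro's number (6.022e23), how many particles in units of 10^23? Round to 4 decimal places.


N = n * NA, then divide by 1e23 for the requested units.
N / 1e23 = n * 6.022
N / 1e23 = 0.761 * 6.022
N / 1e23 = 4.582742, rounded to 4 dp:

4.5827


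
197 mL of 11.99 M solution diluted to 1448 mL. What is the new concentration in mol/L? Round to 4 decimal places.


Dilution: M1*V1 = M2*V2, solve for M2.
M2 = M1*V1 / V2
M2 = 11.99 * 197 / 1448
M2 = 2362.03 / 1448
M2 = 1.63123619 mol/L, rounded to 4 dp:

1.6312 mol/L


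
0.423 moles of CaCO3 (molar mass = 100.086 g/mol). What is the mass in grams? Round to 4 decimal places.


mass = n * M
mass = 0.423 * 100.086
mass = 42.336378 g, rounded to 4 dp:

42.3364 g


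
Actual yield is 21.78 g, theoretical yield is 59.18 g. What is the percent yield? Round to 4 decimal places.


% yield = 100 * actual / theoretical
% yield = 100 * 21.78 / 59.18
% yield = 36.80297398 %, rounded to 4 dp:

36.8030 %


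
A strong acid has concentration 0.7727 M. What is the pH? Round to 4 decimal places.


A strong acid dissociates completely, so [H+] equals the given concentration.
pH = -log10([H+]) = -log10(0.7727)
pH = 0.11198909, rounded to 4 dp:

0.1120


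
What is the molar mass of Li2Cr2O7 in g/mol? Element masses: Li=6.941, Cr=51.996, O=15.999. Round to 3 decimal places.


M = sum(count * atomic_mass) over atoms.
M = 2*6.941 + 2*51.996 + 7*15.999
M = 13.882 + 103.992 + 111.993
M = 229.867 g/mol, rounded to 3 dp:

229.867 g/mol


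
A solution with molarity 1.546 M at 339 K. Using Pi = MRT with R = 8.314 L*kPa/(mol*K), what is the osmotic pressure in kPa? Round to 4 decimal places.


Osmotic pressure (van't Hoff): Pi = M*R*T.
RT = 8.314 * 339 = 2818.446
Pi = 1.546 * 2818.446
Pi = 4357.317516 kPa, rounded to 4 dp:

4357.3175 kPa


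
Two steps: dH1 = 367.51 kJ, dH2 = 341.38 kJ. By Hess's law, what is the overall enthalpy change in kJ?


Hess's law: enthalpy is a state function, so add the step enthalpies.
dH_total = dH1 + dH2 = 367.51 + (341.38)
dH_total = 708.89 kJ:

708.89 kJ


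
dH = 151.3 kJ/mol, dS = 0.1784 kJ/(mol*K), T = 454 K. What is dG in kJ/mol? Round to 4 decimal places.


Gibbs: dG = dH - T*dS (consistent units, dS already in kJ/(mol*K)).
T*dS = 454 * 0.1784 = 80.9936
dG = 151.3 - (80.9936)
dG = 70.3064 kJ/mol, rounded to 4 dp:

70.3064 kJ/mol


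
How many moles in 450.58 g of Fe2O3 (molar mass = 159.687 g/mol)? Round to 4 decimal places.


n = mass / M
n = 450.58 / 159.687
n = 2.82164484 mol, rounded to 4 dp:

2.8216 mol


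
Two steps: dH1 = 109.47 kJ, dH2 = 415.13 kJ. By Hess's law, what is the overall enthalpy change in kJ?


Hess's law: enthalpy is a state function, so add the step enthalpies.
dH_total = dH1 + dH2 = 109.47 + (415.13)
dH_total = 524.6 kJ:

524.60 kJ


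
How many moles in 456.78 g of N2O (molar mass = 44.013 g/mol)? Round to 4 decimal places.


n = mass / M
n = 456.78 / 44.013
n = 10.37829732 mol, rounded to 4 dp:

10.3783 mol


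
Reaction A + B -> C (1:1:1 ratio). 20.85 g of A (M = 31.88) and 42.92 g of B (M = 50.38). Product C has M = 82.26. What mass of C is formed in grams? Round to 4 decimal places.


Find moles of each reactant; the smaller value is the limiting reagent in a 1:1:1 reaction, so moles_C equals moles of the limiter.
n_A = mass_A / M_A = 20.85 / 31.88 = 0.654015 mol
n_B = mass_B / M_B = 42.92 / 50.38 = 0.851925 mol
Limiting reagent: A (smaller), n_limiting = 0.654015 mol
mass_C = n_limiting * M_C = 0.654015 * 82.26
mass_C = 53.7992739 g, rounded to 4 dp:

53.7993 g


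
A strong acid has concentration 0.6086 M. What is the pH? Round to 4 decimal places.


A strong acid dissociates completely, so [H+] equals the given concentration.
pH = -log10([H+]) = -log10(0.6086)
pH = 0.21566805, rounded to 4 dp:

0.2157


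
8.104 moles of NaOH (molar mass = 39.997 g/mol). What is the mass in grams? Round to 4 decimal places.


mass = n * M
mass = 8.104 * 39.997
mass = 324.135688 g, rounded to 4 dp:

324.1357 g


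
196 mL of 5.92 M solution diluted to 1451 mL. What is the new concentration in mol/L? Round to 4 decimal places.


Dilution: M1*V1 = M2*V2, solve for M2.
M2 = M1*V1 / V2
M2 = 5.92 * 196 / 1451
M2 = 1160.32 / 1451
M2 = 0.79966919 mol/L, rounded to 4 dp:

0.7997 mol/L


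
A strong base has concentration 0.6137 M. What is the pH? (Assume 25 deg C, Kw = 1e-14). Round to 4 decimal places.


A strong base dissociates completely, so [OH-] equals the given concentration.
pOH = -log10([OH-]) = -log10(0.6137) = 0.212044
pH = 14 - pOH = 14 - 0.212044
pH = 13.787956, rounded to 4 dp:

13.7880


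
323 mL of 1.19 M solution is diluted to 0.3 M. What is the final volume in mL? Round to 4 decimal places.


Dilution: M1*V1 = M2*V2, solve for V2.
V2 = M1*V1 / M2
V2 = 1.19 * 323 / 0.3
V2 = 384.37 / 0.3
V2 = 1281.23333333 mL, rounded to 4 dp:

1281.2333 mL


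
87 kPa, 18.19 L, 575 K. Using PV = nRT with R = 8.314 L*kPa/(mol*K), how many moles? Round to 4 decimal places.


PV = nRT, solve for n = PV / (RT).
PV = 87 * 18.19 = 1582.53
RT = 8.314 * 575 = 4780.55
n = 1582.53 / 4780.55
n = 0.33103513 mol, rounded to 4 dp:

0.3310 mol


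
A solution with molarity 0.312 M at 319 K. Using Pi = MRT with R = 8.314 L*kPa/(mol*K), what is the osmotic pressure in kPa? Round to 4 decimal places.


Osmotic pressure (van't Hoff): Pi = M*R*T.
RT = 8.314 * 319 = 2652.166
Pi = 0.312 * 2652.166
Pi = 827.475792 kPa, rounded to 4 dp:

827.4758 kPa


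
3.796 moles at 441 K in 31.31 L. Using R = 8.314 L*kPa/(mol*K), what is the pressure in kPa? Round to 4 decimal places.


PV = nRT, solve for P = nRT / V.
nRT = 3.796 * 8.314 * 441 = 13917.9353
P = 13917.9353 / 31.31
P = 444.52045034 kPa, rounded to 4 dp:

444.5205 kPa


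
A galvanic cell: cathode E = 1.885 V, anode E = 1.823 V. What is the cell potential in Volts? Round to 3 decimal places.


Standard cell potential: E_cell = E_cathode - E_anode.
E_cell = 1.885 - (1.823)
E_cell = 0.062 V, rounded to 3 dp:

0.062 V


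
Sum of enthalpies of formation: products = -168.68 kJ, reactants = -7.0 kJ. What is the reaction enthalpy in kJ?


dH_rxn = sum(dH_f products) - sum(dH_f reactants)
dH_rxn = -168.68 - (-7.0)
dH_rxn = -161.68 kJ:

-161.68 kJ


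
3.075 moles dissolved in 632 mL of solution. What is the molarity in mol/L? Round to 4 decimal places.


Convert volume to liters: V_L = V_mL / 1000.
V_L = 632 / 1000 = 0.632 L
M = n / V_L = 3.075 / 0.632
M = 4.86550633 mol/L, rounded to 4 dp:

4.8655 mol/L


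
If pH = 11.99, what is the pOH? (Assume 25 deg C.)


At 25 deg C, pH + pOH = 14.
pOH = 14 - pH = 14 - 11.99
pOH = 2.01:

2.01


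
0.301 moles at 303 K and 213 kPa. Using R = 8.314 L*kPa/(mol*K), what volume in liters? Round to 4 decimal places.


PV = nRT, solve for V = nRT / P.
nRT = 0.301 * 8.314 * 303 = 758.2617
V = 758.2617 / 213
V = 3.55991408 L, rounded to 4 dp:

3.5599 L


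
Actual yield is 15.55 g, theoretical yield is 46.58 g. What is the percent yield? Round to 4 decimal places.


% yield = 100 * actual / theoretical
% yield = 100 * 15.55 / 46.58
% yield = 33.38342636 %, rounded to 4 dp:

33.3834 %


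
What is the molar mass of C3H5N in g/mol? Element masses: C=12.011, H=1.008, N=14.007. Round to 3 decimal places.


M = sum(count * atomic_mass) over atoms.
M = 3*12.011 + 5*1.008 + 1*14.007
M = 36.033 + 5.04 + 14.007
M = 55.08 g/mol, rounded to 3 dp:

55.080 g/mol


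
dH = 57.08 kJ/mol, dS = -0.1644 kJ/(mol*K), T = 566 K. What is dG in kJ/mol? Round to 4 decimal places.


Gibbs: dG = dH - T*dS (consistent units, dS already in kJ/(mol*K)).
T*dS = 566 * -0.1644 = -93.0504
dG = 57.08 - (-93.0504)
dG = 150.1304 kJ/mol, rounded to 4 dp:

150.1304 kJ/mol


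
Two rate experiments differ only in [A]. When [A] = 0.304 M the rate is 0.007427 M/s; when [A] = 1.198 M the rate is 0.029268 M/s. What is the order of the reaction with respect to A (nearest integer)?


Rate is proportional to [A]^n, so rate2/rate1 = ([A]2/[A]1)^n. Take logs to solve for n.
rate2/rate1 = 0.029268 / 0.007427 = 3.9408
[A]2/[A]1 = 1.198 / 0.304 = 3.9408
n = ln(3.9408) / ln(3.9408) = 1.0
Nearest integer order:

1


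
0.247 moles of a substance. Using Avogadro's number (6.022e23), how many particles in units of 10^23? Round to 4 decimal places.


N = n * NA, then divide by 1e23 for the requested units.
N / 1e23 = n * 6.022
N / 1e23 = 0.247 * 6.022
N / 1e23 = 1.487434, rounded to 4 dp:

1.4874


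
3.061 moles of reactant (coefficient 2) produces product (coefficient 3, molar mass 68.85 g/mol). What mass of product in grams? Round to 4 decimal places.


Use the coefficient ratio to convert reactant moles to product moles, then multiply by the product's molar mass.
moles_P = moles_R * (coeff_P / coeff_R) = 3.061 * (3/2) = 4.5915
mass_P = moles_P * M_P = 4.5915 * 68.85
mass_P = 316.124775 g, rounded to 4 dp:

316.1248 g


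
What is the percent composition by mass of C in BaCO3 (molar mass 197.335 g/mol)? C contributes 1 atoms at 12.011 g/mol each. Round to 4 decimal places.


pct = 100 * (n_elem * M_elem) / M_total
mass_contribution = 1 * 12.011 = 12.011 g/mol
pct = 100 * 12.011 / 197.335
pct = 6.086604 %, rounded to 4 dp:

6.0866 %


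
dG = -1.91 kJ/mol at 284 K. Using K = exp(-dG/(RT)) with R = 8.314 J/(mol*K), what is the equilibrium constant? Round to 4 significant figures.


dG is in kJ/mol; multiply by 1000 to match R in J/(mol*K).
RT = 8.314 * 284 = 2361.176 J/mol
exponent = -dG*1000 / (RT) = -(-1.91*1000) / 2361.176 = 0.80891895
K = exp(0.80891895)
K = 2.2454792, rounded to 4 significant figures:

2.245


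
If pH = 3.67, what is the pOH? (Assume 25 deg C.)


At 25 deg C, pH + pOH = 14.
pOH = 14 - pH = 14 - 3.67
pOH = 10.33:

10.33


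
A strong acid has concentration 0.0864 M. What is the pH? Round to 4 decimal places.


A strong acid dissociates completely, so [H+] equals the given concentration.
pH = -log10([H+]) = -log10(0.0864)
pH = 1.06348626, rounded to 4 dp:

1.0635


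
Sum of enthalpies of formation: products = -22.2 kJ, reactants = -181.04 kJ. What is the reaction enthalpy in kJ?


dH_rxn = sum(dH_f products) - sum(dH_f reactants)
dH_rxn = -22.2 - (-181.04)
dH_rxn = 158.84 kJ:

158.84 kJ


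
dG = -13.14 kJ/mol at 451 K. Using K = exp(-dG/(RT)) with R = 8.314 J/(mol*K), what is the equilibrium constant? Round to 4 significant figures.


dG is in kJ/mol; multiply by 1000 to match R in J/(mol*K).
RT = 8.314 * 451 = 3749.614 J/mol
exponent = -dG*1000 / (RT) = -(-13.14*1000) / 3749.614 = 3.50436072
K = exp(3.50436072)
K = 33.260174, rounded to 4 significant figures:

33.26


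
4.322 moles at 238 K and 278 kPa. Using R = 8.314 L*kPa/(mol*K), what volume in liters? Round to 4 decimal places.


PV = nRT, solve for V = nRT / P.
nRT = 4.322 * 8.314 * 238 = 8552.0797
V = 8552.0797 / 278
V = 30.76287662 L, rounded to 4 dp:

30.7629 L


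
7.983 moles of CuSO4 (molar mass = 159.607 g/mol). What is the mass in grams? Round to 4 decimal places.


mass = n * M
mass = 7.983 * 159.607
mass = 1274.142681 g, rounded to 4 dp:

1274.1427 g


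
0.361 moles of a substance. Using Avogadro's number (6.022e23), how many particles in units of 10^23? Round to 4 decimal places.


N = n * NA, then divide by 1e23 for the requested units.
N / 1e23 = n * 6.022
N / 1e23 = 0.361 * 6.022
N / 1e23 = 2.173942, rounded to 4 dp:

2.1739


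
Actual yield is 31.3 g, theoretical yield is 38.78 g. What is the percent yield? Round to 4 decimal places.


% yield = 100 * actual / theoretical
% yield = 100 * 31.3 / 38.78
% yield = 80.71170707 %, rounded to 4 dp:

80.7117 %


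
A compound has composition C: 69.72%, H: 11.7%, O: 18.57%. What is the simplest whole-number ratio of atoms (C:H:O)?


Assume 100 g of compound, divide each mass% by atomic mass to get moles, then normalize by the smallest to get a raw atom ratio.
Moles per 100 g: C: 69.72/12.011 = 5.8047, H: 11.7/1.008 = 11.6071, O: 18.57/15.999 = 1.1607
Raw ratio (divide by min = 1.1607): C: 5.001, H: 10.0, O: 1.0
Multiply by 1 to clear fractions: C: 5.001 ~= 5, H: 10.0 ~= 10, O: 1.0 ~= 1
Reduce by GCD to get the simplest whole-number ratio:

5:10:1


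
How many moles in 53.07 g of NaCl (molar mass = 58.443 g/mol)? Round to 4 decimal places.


n = mass / M
n = 53.07 / 58.443
n = 0.90806427 mol, rounded to 4 dp:

0.9081 mol


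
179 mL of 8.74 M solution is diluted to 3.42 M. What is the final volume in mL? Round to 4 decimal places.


Dilution: M1*V1 = M2*V2, solve for V2.
V2 = M1*V1 / M2
V2 = 8.74 * 179 / 3.42
V2 = 1564.46 / 3.42
V2 = 457.44444444 mL, rounded to 4 dp:

457.4444 mL


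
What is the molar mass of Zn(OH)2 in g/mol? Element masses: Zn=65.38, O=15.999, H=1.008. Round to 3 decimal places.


M = sum(count * atomic_mass) over atoms.
M = 1*65.38 + 2*15.999 + 2*1.008
M = 65.38 + 31.998 + 2.016
M = 99.394 g/mol, rounded to 3 dp:

99.394 g/mol


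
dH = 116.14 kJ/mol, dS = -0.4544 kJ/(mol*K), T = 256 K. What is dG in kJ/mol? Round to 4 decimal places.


Gibbs: dG = dH - T*dS (consistent units, dS already in kJ/(mol*K)).
T*dS = 256 * -0.4544 = -116.3264
dG = 116.14 - (-116.3264)
dG = 232.4664 kJ/mol, rounded to 4 dp:

232.4664 kJ/mol


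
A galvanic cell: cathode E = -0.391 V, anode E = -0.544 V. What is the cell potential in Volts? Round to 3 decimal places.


Standard cell potential: E_cell = E_cathode - E_anode.
E_cell = -0.391 - (-0.544)
E_cell = 0.153 V, rounded to 3 dp:

0.153 V


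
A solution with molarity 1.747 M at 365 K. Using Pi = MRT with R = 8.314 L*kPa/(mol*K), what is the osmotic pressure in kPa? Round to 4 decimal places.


Osmotic pressure (van't Hoff): Pi = M*R*T.
RT = 8.314 * 365 = 3034.61
Pi = 1.747 * 3034.61
Pi = 5301.46367 kPa, rounded to 4 dp:

5301.4637 kPa


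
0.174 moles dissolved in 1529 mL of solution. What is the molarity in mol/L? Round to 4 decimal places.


Convert volume to liters: V_L = V_mL / 1000.
V_L = 1529 / 1000 = 1.529 L
M = n / V_L = 0.174 / 1.529
M = 0.11379987 mol/L, rounded to 4 dp:

0.1138 mol/L


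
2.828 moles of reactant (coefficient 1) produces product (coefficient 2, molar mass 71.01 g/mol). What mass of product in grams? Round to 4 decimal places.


Use the coefficient ratio to convert reactant moles to product moles, then multiply by the product's molar mass.
moles_P = moles_R * (coeff_P / coeff_R) = 2.828 * (2/1) = 5.656
mass_P = moles_P * M_P = 5.656 * 71.01
mass_P = 401.63256 g, rounded to 4 dp:

401.6326 g


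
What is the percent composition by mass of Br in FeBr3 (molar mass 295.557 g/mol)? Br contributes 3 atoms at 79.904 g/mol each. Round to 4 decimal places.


pct = 100 * (n_elem * M_elem) / M_total
mass_contribution = 3 * 79.904 = 239.712 g/mol
pct = 100 * 239.712 / 295.557
pct = 81.10516753 %, rounded to 4 dp:

81.1052 %


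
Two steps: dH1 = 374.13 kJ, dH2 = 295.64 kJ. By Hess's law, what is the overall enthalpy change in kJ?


Hess's law: enthalpy is a state function, so add the step enthalpies.
dH_total = dH1 + dH2 = 374.13 + (295.64)
dH_total = 669.77 kJ:

669.77 kJ


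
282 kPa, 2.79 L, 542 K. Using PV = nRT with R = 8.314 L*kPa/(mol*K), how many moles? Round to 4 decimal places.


PV = nRT, solve for n = PV / (RT).
PV = 282 * 2.79 = 786.78
RT = 8.314 * 542 = 4506.188
n = 786.78 / 4506.188
n = 0.17459991 mol, rounded to 4 dp:

0.1746 mol


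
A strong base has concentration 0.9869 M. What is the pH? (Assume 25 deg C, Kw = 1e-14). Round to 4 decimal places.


A strong base dissociates completely, so [OH-] equals the given concentration.
pOH = -log10([OH-]) = -log10(0.9869) = 0.005727
pH = 14 - pOH = 14 - 0.005727
pH = 13.994273, rounded to 4 dp:

13.9943


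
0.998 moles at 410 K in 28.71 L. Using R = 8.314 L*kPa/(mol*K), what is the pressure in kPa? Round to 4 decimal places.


PV = nRT, solve for P = nRT / V.
nRT = 0.998 * 8.314 * 410 = 3401.9225
P = 3401.9225 / 28.71
P = 118.4925984 kPa, rounded to 4 dp:

118.4926 kPa


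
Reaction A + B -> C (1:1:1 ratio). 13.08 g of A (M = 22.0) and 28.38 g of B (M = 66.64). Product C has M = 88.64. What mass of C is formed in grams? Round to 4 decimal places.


Find moles of each reactant; the smaller value is the limiting reagent in a 1:1:1 reaction, so moles_C equals moles of the limiter.
n_A = mass_A / M_A = 13.08 / 22.0 = 0.594545 mol
n_B = mass_B / M_B = 28.38 / 66.64 = 0.42587 mol
Limiting reagent: B (smaller), n_limiting = 0.42587 mol
mass_C = n_limiting * M_C = 0.42587 * 88.64
mass_C = 37.7491168 g, rounded to 4 dp:

37.7491 g


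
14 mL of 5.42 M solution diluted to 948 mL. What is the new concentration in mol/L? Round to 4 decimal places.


Dilution: M1*V1 = M2*V2, solve for M2.
M2 = M1*V1 / V2
M2 = 5.42 * 14 / 948
M2 = 75.88 / 948
M2 = 0.08004219 mol/L, rounded to 4 dp:

0.0800 mol/L


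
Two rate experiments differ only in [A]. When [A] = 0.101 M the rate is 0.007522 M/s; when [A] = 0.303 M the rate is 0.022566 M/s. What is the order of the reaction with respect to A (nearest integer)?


Rate is proportional to [A]^n, so rate2/rate1 = ([A]2/[A]1)^n. Take logs to solve for n.
rate2/rate1 = 0.022566 / 0.007522 = 3.0
[A]2/[A]1 = 0.303 / 0.101 = 3.0
n = ln(3.0) / ln(3.0) = 1.0
Nearest integer order:

1


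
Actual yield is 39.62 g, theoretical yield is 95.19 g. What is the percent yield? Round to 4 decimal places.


% yield = 100 * actual / theoretical
% yield = 100 * 39.62 / 95.19
% yield = 41.62201912 %, rounded to 4 dp:

41.6220 %


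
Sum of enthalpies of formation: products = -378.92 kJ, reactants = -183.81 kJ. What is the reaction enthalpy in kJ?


dH_rxn = sum(dH_f products) - sum(dH_f reactants)
dH_rxn = -378.92 - (-183.81)
dH_rxn = -195.11 kJ:

-195.11 kJ


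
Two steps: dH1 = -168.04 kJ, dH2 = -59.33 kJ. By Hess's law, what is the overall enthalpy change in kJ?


Hess's law: enthalpy is a state function, so add the step enthalpies.
dH_total = dH1 + dH2 = -168.04 + (-59.33)
dH_total = -227.37 kJ:

-227.37 kJ


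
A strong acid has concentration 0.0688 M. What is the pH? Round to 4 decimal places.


A strong acid dissociates completely, so [H+] equals the given concentration.
pH = -log10([H+]) = -log10(0.0688)
pH = 1.16241156, rounded to 4 dp:

1.1624


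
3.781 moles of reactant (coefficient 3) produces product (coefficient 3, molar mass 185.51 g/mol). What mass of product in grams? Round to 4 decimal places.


Use the coefficient ratio to convert reactant moles to product moles, then multiply by the product's molar mass.
moles_P = moles_R * (coeff_P / coeff_R) = 3.781 * (3/3) = 3.781
mass_P = moles_P * M_P = 3.781 * 185.51
mass_P = 701.41331 g, rounded to 4 dp:

701.4133 g


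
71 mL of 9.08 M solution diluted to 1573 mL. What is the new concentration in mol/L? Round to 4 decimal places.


Dilution: M1*V1 = M2*V2, solve for M2.
M2 = M1*V1 / V2
M2 = 9.08 * 71 / 1573
M2 = 644.68 / 1573
M2 = 0.40984107 mol/L, rounded to 4 dp:

0.4098 mol/L


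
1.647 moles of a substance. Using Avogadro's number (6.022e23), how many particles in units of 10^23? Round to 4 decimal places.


N = n * NA, then divide by 1e23 for the requested units.
N / 1e23 = n * 6.022
N / 1e23 = 1.647 * 6.022
N / 1e23 = 9.918234, rounded to 4 dp:

9.9182


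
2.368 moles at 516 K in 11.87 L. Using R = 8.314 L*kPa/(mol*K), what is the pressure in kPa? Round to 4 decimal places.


PV = nRT, solve for P = nRT / V.
nRT = 2.368 * 8.314 * 516 = 10158.7768
P = 10158.7768 / 11.87
P = 855.83629318 kPa, rounded to 4 dp:

855.8363 kPa


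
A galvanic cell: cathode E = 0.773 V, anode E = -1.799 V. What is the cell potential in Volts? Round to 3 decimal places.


Standard cell potential: E_cell = E_cathode - E_anode.
E_cell = 0.773 - (-1.799)
E_cell = 2.572 V, rounded to 3 dp:

2.572 V


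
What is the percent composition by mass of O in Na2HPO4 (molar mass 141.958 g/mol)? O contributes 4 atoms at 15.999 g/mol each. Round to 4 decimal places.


pct = 100 * (n_elem * M_elem) / M_total
mass_contribution = 4 * 15.999 = 63.996 g/mol
pct = 100 * 63.996 / 141.958
pct = 45.08093943 %, rounded to 4 dp:

45.0809 %


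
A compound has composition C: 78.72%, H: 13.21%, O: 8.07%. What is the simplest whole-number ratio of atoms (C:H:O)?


Assume 100 g of compound, divide each mass% by atomic mass to get moles, then normalize by the smallest to get a raw atom ratio.
Moles per 100 g: C: 78.72/12.011 = 6.554, H: 13.21/1.008 = 13.1052, O: 8.07/15.999 = 0.5044
Raw ratio (divide by min = 0.5044): C: 12.993, H: 25.981, O: 1.0
Multiply by 1 to clear fractions: C: 12.993 ~= 13, H: 25.981 ~= 26, O: 1.0 ~= 1
Reduce by GCD to get the simplest whole-number ratio:

13:26:1


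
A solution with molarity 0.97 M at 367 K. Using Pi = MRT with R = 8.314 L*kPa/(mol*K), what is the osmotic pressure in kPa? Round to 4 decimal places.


Osmotic pressure (van't Hoff): Pi = M*R*T.
RT = 8.314 * 367 = 3051.238
Pi = 0.97 * 3051.238
Pi = 2959.70086 kPa, rounded to 4 dp:

2959.7009 kPa


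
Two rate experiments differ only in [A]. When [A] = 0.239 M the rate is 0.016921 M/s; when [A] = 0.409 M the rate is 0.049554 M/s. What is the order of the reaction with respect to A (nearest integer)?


Rate is proportional to [A]^n, so rate2/rate1 = ([A]2/[A]1)^n. Take logs to solve for n.
rate2/rate1 = 0.049554 / 0.016921 = 2.9286
[A]2/[A]1 = 0.409 / 0.239 = 1.7113
n = ln(2.9286) / ln(1.7113) = 2.0
Nearest integer order:

2


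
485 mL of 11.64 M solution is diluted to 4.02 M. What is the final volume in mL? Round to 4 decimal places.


Dilution: M1*V1 = M2*V2, solve for V2.
V2 = M1*V1 / M2
V2 = 11.64 * 485 / 4.02
V2 = 5645.4 / 4.02
V2 = 1404.32835821 mL, rounded to 4 dp:

1404.3284 mL


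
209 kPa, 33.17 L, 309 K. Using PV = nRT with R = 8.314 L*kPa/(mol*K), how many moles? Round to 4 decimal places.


PV = nRT, solve for n = PV / (RT).
PV = 209 * 33.17 = 6932.53
RT = 8.314 * 309 = 2569.026
n = 6932.53 / 2569.026
n = 2.69850519 mol, rounded to 4 dp:

2.6985 mol


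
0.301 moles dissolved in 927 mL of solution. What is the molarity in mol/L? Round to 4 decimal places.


Convert volume to liters: V_L = V_mL / 1000.
V_L = 927 / 1000 = 0.927 L
M = n / V_L = 0.301 / 0.927
M = 0.32470334 mol/L, rounded to 4 dp:

0.3247 mol/L


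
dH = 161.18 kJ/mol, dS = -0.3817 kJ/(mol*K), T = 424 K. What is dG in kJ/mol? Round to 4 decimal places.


Gibbs: dG = dH - T*dS (consistent units, dS already in kJ/(mol*K)).
T*dS = 424 * -0.3817 = -161.8408
dG = 161.18 - (-161.8408)
dG = 323.0208 kJ/mol, rounded to 4 dp:

323.0208 kJ/mol


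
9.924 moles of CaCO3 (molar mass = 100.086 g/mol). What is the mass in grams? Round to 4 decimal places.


mass = n * M
mass = 9.924 * 100.086
mass = 993.253464 g, rounded to 4 dp:

993.2535 g


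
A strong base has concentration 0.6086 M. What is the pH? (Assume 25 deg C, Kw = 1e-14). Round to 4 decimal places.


A strong base dissociates completely, so [OH-] equals the given concentration.
pOH = -log10([OH-]) = -log10(0.6086) = 0.215668
pH = 14 - pOH = 14 - 0.215668
pH = 13.784332, rounded to 4 dp:

13.7843


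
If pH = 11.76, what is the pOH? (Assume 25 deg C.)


At 25 deg C, pH + pOH = 14.
pOH = 14 - pH = 14 - 11.76
pOH = 2.24:

2.24


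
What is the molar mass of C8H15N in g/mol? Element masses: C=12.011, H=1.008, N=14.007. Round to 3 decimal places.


M = sum(count * atomic_mass) over atoms.
M = 8*12.011 + 15*1.008 + 1*14.007
M = 96.088 + 15.12 + 14.007
M = 125.215 g/mol, rounded to 3 dp:

125.215 g/mol


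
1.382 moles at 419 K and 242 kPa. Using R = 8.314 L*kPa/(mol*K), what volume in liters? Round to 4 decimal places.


PV = nRT, solve for V = nRT / P.
nRT = 1.382 * 8.314 * 419 = 4814.2882
V = 4814.2882 / 242
V = 19.89375289 L, rounded to 4 dp:

19.8938 L


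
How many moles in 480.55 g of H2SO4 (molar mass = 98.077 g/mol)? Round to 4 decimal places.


n = mass / M
n = 480.55 / 98.077
n = 4.89972165 mol, rounded to 4 dp:

4.8997 mol


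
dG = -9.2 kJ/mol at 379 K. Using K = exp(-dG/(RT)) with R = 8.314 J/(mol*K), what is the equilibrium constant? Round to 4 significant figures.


dG is in kJ/mol; multiply by 1000 to match R in J/(mol*K).
RT = 8.314 * 379 = 3151.006 J/mol
exponent = -dG*1000 / (RT) = -(-9.2*1000) / 3151.006 = 2.91970247
K = exp(2.91970247)
K = 18.535772, rounded to 4 significant figures:

18.54


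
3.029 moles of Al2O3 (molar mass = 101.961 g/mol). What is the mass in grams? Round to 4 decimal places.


mass = n * M
mass = 3.029 * 101.961
mass = 308.839869 g, rounded to 4 dp:

308.8399 g


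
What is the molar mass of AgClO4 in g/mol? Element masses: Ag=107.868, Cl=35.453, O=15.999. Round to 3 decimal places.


M = sum(count * atomic_mass) over atoms.
M = 1*107.868 + 1*35.453 + 4*15.999
M = 107.868 + 35.453 + 63.996
M = 207.317 g/mol, rounded to 3 dp:

207.317 g/mol


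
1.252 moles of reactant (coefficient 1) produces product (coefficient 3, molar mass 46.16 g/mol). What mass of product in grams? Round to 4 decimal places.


Use the coefficient ratio to convert reactant moles to product moles, then multiply by the product's molar mass.
moles_P = moles_R * (coeff_P / coeff_R) = 1.252 * (3/1) = 3.756
mass_P = moles_P * M_P = 3.756 * 46.16
mass_P = 173.37696 g, rounded to 4 dp:

173.3770 g


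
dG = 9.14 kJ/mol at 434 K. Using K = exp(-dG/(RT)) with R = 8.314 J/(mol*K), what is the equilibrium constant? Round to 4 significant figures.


dG is in kJ/mol; multiply by 1000 to match R in J/(mol*K).
RT = 8.314 * 434 = 3608.276 J/mol
exponent = -dG*1000 / (RT) = -(9.14*1000) / 3608.276 = -2.53306565
K = exp(-2.53306565)
K = 0.079415188, rounded to 4 significant figures:

0.07942


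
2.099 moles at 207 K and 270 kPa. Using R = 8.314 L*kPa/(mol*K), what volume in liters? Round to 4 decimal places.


PV = nRT, solve for V = nRT / P.
nRT = 2.099 * 8.314 * 207 = 3612.3748
V = 3612.3748 / 270
V = 13.37916593 L, rounded to 4 dp:

13.3792 L


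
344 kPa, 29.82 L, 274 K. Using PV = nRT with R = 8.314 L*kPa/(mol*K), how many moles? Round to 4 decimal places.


PV = nRT, solve for n = PV / (RT).
PV = 344 * 29.82 = 10258.08
RT = 8.314 * 274 = 2278.036
n = 10258.08 / 2278.036
n = 4.50303683 mol, rounded to 4 dp:

4.5030 mol


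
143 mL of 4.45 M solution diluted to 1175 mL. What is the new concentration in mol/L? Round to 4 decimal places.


Dilution: M1*V1 = M2*V2, solve for M2.
M2 = M1*V1 / V2
M2 = 4.45 * 143 / 1175
M2 = 636.35 / 1175
M2 = 0.54157447 mol/L, rounded to 4 dp:

0.5416 mol/L


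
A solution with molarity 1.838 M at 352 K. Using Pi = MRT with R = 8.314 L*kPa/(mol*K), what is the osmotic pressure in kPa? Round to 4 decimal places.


Osmotic pressure (van't Hoff): Pi = M*R*T.
RT = 8.314 * 352 = 2926.528
Pi = 1.838 * 2926.528
Pi = 5378.958464 kPa, rounded to 4 dp:

5378.9585 kPa


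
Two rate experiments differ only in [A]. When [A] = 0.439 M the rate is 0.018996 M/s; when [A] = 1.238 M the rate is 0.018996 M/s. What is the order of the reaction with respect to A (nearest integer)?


Rate is proportional to [A]^n, so rate2/rate1 = ([A]2/[A]1)^n. Take logs to solve for n.
rate2/rate1 = 0.018996 / 0.018996 = 1.0
[A]2/[A]1 = 1.238 / 0.439 = 2.82
n = ln(1.0) / ln(2.82) = 0.0
Nearest integer order:

0


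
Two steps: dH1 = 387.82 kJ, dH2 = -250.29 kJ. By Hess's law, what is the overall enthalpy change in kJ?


Hess's law: enthalpy is a state function, so add the step enthalpies.
dH_total = dH1 + dH2 = 387.82 + (-250.29)
dH_total = 137.53 kJ:

137.53 kJ


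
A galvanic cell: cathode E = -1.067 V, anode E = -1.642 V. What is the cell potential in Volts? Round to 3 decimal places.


Standard cell potential: E_cell = E_cathode - E_anode.
E_cell = -1.067 - (-1.642)
E_cell = 0.575 V, rounded to 3 dp:

0.575 V


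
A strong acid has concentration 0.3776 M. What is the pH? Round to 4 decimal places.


A strong acid dissociates completely, so [H+] equals the given concentration.
pH = -log10([H+]) = -log10(0.3776)
pH = 0.42296801, rounded to 4 dp:

0.4230


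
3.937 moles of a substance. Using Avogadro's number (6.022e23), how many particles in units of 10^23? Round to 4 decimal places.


N = n * NA, then divide by 1e23 for the requested units.
N / 1e23 = n * 6.022
N / 1e23 = 3.937 * 6.022
N / 1e23 = 23.708614, rounded to 4 dp:

23.7086


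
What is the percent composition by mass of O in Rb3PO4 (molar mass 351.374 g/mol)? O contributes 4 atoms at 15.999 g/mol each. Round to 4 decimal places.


pct = 100 * (n_elem * M_elem) / M_total
mass_contribution = 4 * 15.999 = 63.996 g/mol
pct = 100 * 63.996 / 351.374
pct = 18.21307211 %, rounded to 4 dp:

18.2131 %


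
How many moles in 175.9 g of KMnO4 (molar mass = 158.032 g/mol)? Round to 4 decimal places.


n = mass / M
n = 175.9 / 158.032
n = 1.11306571 mol, rounded to 4 dp:

1.1131 mol


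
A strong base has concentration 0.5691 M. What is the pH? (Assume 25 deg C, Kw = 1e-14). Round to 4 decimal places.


A strong base dissociates completely, so [OH-] equals the given concentration.
pOH = -log10([OH-]) = -log10(0.5691) = 0.244811
pH = 14 - pOH = 14 - 0.244811
pH = 13.755189, rounded to 4 dp:

13.7552


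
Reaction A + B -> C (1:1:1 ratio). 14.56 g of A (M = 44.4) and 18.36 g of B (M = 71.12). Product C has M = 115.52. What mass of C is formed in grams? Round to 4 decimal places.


Find moles of each reactant; the smaller value is the limiting reagent in a 1:1:1 reaction, so moles_C equals moles of the limiter.
n_A = mass_A / M_A = 14.56 / 44.4 = 0.327928 mol
n_B = mass_B / M_B = 18.36 / 71.12 = 0.258155 mol
Limiting reagent: B (smaller), n_limiting = 0.258155 mol
mass_C = n_limiting * M_C = 0.258155 * 115.52
mass_C = 29.8220656 g, rounded to 4 dp:

29.8221 g


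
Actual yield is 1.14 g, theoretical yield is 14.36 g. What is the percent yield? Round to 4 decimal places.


% yield = 100 * actual / theoretical
% yield = 100 * 1.14 / 14.36
% yield = 7.93871866 %, rounded to 4 dp:

7.9387 %


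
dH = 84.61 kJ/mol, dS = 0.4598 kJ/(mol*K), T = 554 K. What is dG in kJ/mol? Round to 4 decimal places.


Gibbs: dG = dH - T*dS (consistent units, dS already in kJ/(mol*K)).
T*dS = 554 * 0.4598 = 254.7292
dG = 84.61 - (254.7292)
dG = -170.1192 kJ/mol, rounded to 4 dp:

-170.1192 kJ/mol


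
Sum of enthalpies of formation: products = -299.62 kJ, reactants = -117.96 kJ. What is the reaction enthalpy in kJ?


dH_rxn = sum(dH_f products) - sum(dH_f reactants)
dH_rxn = -299.62 - (-117.96)
dH_rxn = -181.66 kJ:

-181.66 kJ


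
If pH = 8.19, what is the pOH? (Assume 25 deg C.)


At 25 deg C, pH + pOH = 14.
pOH = 14 - pH = 14 - 8.19
pOH = 5.81:

5.81


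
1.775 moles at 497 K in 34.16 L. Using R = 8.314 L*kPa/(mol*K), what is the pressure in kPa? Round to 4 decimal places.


PV = nRT, solve for P = nRT / V.
nRT = 1.775 * 8.314 * 497 = 7334.4029
P = 7334.4029 / 34.16
P = 214.70734485 kPa, rounded to 4 dp:

214.7073 kPa


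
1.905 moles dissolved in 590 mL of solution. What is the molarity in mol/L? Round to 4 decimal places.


Convert volume to liters: V_L = V_mL / 1000.
V_L = 590 / 1000 = 0.59 L
M = n / V_L = 1.905 / 0.59
M = 3.22881356 mol/L, rounded to 4 dp:

3.2288 mol/L


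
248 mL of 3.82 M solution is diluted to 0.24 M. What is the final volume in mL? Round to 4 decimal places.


Dilution: M1*V1 = M2*V2, solve for V2.
V2 = M1*V1 / M2
V2 = 3.82 * 248 / 0.24
V2 = 947.36 / 0.24
V2 = 3947.33333333 mL, rounded to 4 dp:

3947.3333 mL


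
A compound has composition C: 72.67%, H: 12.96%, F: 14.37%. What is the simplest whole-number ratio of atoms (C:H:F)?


Assume 100 g of compound, divide each mass% by atomic mass to get moles, then normalize by the smallest to get a raw atom ratio.
Moles per 100 g: C: 72.67/12.011 = 6.0503, H: 12.96/1.008 = 12.8571, F: 14.37/18.998 = 0.7564
Raw ratio (divide by min = 0.7564): C: 7.999, H: 16.998, F: 1.0
Multiply by 1 to clear fractions: C: 7.999 ~= 8, H: 16.998 ~= 17, F: 1.0 ~= 1
Reduce by GCD to get the simplest whole-number ratio:

8:17:1


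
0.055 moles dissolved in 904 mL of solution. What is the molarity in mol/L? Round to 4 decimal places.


Convert volume to liters: V_L = V_mL / 1000.
V_L = 904 / 1000 = 0.904 L
M = n / V_L = 0.055 / 0.904
M = 0.06084071 mol/L, rounded to 4 dp:

0.0608 mol/L


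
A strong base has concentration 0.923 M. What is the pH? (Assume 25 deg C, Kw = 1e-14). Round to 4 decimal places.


A strong base dissociates completely, so [OH-] equals the given concentration.
pOH = -log10([OH-]) = -log10(0.923) = 0.034798
pH = 14 - pOH = 14 - 0.034798
pH = 13.965202, rounded to 4 dp:

13.9652


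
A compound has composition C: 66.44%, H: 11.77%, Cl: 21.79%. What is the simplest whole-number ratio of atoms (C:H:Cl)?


Assume 100 g of compound, divide each mass% by atomic mass to get moles, then normalize by the smallest to get a raw atom ratio.
Moles per 100 g: C: 66.44/12.011 = 5.5316, H: 11.77/1.008 = 11.6766, Cl: 21.79/35.453 = 0.6146
Raw ratio (divide by min = 0.6146): C: 9.0, H: 18.998, Cl: 1.0
Multiply by 1 to clear fractions: C: 9.0 ~= 9, H: 18.998 ~= 19, Cl: 1.0 ~= 1
Reduce by GCD to get the simplest whole-number ratio:

9:19:1


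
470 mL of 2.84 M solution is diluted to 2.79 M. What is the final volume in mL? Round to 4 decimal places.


Dilution: M1*V1 = M2*V2, solve for V2.
V2 = M1*V1 / M2
V2 = 2.84 * 470 / 2.79
V2 = 1334.8 / 2.79
V2 = 478.42293907 mL, rounded to 4 dp:

478.4229 mL


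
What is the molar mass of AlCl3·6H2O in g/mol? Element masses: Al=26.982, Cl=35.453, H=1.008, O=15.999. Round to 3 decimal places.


M = sum(count * atomic_mass) over atoms.
M = 1*26.982 + 3*35.453 + 12*1.008 + 6*15.999
M = 26.982 + 106.359 + 12.096 + 95.994
M = 241.431 g/mol, rounded to 3 dp:

241.431 g/mol


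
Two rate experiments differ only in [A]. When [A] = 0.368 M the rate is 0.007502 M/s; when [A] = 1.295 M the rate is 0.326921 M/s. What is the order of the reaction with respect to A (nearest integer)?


Rate is proportional to [A]^n, so rate2/rate1 = ([A]2/[A]1)^n. Take logs to solve for n.
rate2/rate1 = 0.326921 / 0.007502 = 43.5778
[A]2/[A]1 = 1.295 / 0.368 = 3.519
n = ln(43.5778) / ln(3.519) = 3.0
Nearest integer order:

3


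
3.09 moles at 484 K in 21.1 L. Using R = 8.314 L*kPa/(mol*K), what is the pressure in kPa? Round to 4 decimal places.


PV = nRT, solve for P = nRT / V.
nRT = 3.09 * 8.314 * 484 = 12434.0858
P = 12434.0858 / 21.1
P = 589.29316588 kPa, rounded to 4 dp:

589.2932 kPa


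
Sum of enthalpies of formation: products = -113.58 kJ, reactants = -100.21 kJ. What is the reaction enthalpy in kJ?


dH_rxn = sum(dH_f products) - sum(dH_f reactants)
dH_rxn = -113.58 - (-100.21)
dH_rxn = -13.37 kJ:

-13.37 kJ


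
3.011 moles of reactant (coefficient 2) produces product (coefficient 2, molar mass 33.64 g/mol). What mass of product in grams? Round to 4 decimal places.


Use the coefficient ratio to convert reactant moles to product moles, then multiply by the product's molar mass.
moles_P = moles_R * (coeff_P / coeff_R) = 3.011 * (2/2) = 3.011
mass_P = moles_P * M_P = 3.011 * 33.64
mass_P = 101.29004 g, rounded to 4 dp:

101.2900 g


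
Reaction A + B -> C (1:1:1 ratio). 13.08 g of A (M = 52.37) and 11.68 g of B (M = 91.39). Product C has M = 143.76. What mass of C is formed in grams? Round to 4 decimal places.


Find moles of each reactant; the smaller value is the limiting reagent in a 1:1:1 reaction, so moles_C equals moles of the limiter.
n_A = mass_A / M_A = 13.08 / 52.37 = 0.249761 mol
n_B = mass_B / M_B = 11.68 / 91.39 = 0.127804 mol
Limiting reagent: B (smaller), n_limiting = 0.127804 mol
mass_C = n_limiting * M_C = 0.127804 * 143.76
mass_C = 18.37310304 g, rounded to 4 dp:

18.3731 g


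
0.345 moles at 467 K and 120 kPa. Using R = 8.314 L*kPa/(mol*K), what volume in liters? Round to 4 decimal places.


PV = nRT, solve for V = nRT / P.
nRT = 0.345 * 8.314 * 467 = 1339.5101
V = 1339.5101 / 120
V = 11.16258417 L, rounded to 4 dp:

11.1626 L


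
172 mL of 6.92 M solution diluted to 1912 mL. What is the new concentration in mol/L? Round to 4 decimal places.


Dilution: M1*V1 = M2*V2, solve for M2.
M2 = M1*V1 / V2
M2 = 6.92 * 172 / 1912
M2 = 1190.24 / 1912
M2 = 0.62251046 mol/L, rounded to 4 dp:

0.6225 mol/L


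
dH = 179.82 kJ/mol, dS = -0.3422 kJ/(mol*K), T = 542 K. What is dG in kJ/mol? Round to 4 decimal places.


Gibbs: dG = dH - T*dS (consistent units, dS already in kJ/(mol*K)).
T*dS = 542 * -0.3422 = -185.4724
dG = 179.82 - (-185.4724)
dG = 365.2924 kJ/mol, rounded to 4 dp:

365.2924 kJ/mol


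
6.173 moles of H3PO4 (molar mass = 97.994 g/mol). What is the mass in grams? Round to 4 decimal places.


mass = n * M
mass = 6.173 * 97.994
mass = 604.916962 g, rounded to 4 dp:

604.9170 g


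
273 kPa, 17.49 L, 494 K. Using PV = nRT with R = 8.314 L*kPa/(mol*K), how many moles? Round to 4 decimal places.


PV = nRT, solve for n = PV / (RT).
PV = 273 * 17.49 = 4774.77
RT = 8.314 * 494 = 4107.116
n = 4774.77 / 4107.116
n = 1.1625603 mol, rounded to 4 dp:

1.1626 mol


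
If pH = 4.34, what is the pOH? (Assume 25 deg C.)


At 25 deg C, pH + pOH = 14.
pOH = 14 - pH = 14 - 4.34
pOH = 9.66:

9.66


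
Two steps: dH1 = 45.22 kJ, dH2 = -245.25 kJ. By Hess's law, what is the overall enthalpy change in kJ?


Hess's law: enthalpy is a state function, so add the step enthalpies.
dH_total = dH1 + dH2 = 45.22 + (-245.25)
dH_total = -200.03 kJ:

-200.03 kJ
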